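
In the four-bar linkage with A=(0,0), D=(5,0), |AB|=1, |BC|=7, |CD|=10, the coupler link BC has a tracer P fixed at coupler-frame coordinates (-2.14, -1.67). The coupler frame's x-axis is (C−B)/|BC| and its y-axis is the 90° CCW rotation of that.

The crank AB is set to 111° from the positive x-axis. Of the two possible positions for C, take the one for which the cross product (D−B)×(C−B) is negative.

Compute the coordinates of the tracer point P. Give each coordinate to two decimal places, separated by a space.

-0.91 3.59

A=(0,0), D=(5.00,0)
B = A + 1.00·(cos111°, sin111°) = (-0.3584, 0.9336)
|BD| = 5.4391
circle(B,7.00) ∩ circle(D,10.00): a=-1.9687, h=6.7174
  candidates: C₊=(-1.1449,7.8893) cross=36.537; C₋=(-3.4509,-5.3463) cross=-36.537
  mode - wants cross < 0 → take C=(-3.4509,-5.3463) (cross=-36.537)
ex = (C−B)/|BC| = (-0.4418,-0.8971); ey = (0.8971,-0.4418)
P = B + -2.14·ex + -1.67·ey = (-0.9111,3.5912)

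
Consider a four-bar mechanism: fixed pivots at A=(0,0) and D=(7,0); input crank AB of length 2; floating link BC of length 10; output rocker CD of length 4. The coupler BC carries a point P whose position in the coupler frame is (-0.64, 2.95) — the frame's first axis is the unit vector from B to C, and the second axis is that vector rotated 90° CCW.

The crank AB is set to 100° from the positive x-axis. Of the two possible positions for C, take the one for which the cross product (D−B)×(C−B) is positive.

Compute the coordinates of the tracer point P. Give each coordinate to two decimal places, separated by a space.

-1.30 4.83

A=(0,0), D=(7.00,0)
B = A + 2.00·(cos100°, sin100°) = (-0.3473, 1.9696)
|BD| = 7.6067
circle(B,10.00) ∩ circle(D,4.00): a=9.3248, h=3.6122
  candidates: C₊=(9.5948,3.0442) cross=27.477; C₋=(7.7242,-3.9339) cross=-27.477
  mode + wants cross > 0 → take C=(9.5948,3.0442) (cross=27.477)
ex = (C−B)/|BC| = (0.9942,0.1075); ey = (-0.1075,0.9942)
P = B + -0.64·ex + 2.95·ey = (-1.3006,4.8338)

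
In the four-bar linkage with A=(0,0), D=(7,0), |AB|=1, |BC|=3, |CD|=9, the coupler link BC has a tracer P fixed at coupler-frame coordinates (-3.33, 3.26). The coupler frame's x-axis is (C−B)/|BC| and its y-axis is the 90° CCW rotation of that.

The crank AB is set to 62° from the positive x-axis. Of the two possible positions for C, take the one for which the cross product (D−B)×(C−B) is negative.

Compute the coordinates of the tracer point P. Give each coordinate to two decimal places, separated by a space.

5.08 0.21

A=(0,0), D=(7.00,0)
B = A + 1.00·(cos62°, sin62°) = (0.4695, 0.8829)
|BD| = 6.5899
circle(B,3.00) ∩ circle(D,9.00): a=-2.1679, h=2.0737
  candidates: C₊=(-1.4010,3.2284) cross=13.666; C₋=(-1.9567,-0.8816) cross=-13.666
  mode - wants cross < 0 → take C=(-1.9567,-0.8816) (cross=-13.666)
ex = (C−B)/|BC| = (-0.8087,-0.5882); ey = (0.5882,-0.8087)
P = B + -3.33·ex + 3.26·ey = (5.0800,0.2051)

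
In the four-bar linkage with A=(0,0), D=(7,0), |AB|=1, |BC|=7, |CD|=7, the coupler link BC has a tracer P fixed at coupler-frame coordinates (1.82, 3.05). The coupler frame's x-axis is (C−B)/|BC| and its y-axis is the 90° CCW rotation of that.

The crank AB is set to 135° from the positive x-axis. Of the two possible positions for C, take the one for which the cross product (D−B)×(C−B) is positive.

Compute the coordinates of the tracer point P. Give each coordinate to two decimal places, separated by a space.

-1.94 4.04

A=(0,0), D=(7.00,0)
B = A + 1.00·(cos135°, sin135°) = (-0.7071, 0.7071)
|BD| = 7.7395
circle(B,7.00) ∩ circle(D,7.00): a=3.8697, h=5.8331
  candidates: C₊=(3.6794,6.1623) cross=45.145; C₋=(2.6135,-5.4552) cross=-45.145
  mode + wants cross > 0 → take C=(3.6794,6.1623) (cross=45.145)
ex = (C−B)/|BC| = (0.6266,0.7793); ey = (-0.7793,0.6266)
P = B + 1.82·ex + 3.05·ey = (-1.9435,4.0367)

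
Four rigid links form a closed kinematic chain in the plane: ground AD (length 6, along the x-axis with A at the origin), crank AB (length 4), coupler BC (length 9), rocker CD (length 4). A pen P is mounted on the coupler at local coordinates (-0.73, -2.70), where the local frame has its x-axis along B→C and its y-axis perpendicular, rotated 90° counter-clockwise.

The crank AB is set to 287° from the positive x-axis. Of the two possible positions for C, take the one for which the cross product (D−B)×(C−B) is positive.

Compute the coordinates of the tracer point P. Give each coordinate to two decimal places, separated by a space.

A=(0,0), D=(6.00,0)
B = A + 4.00·(cos287°, sin287°) = (1.1695, -3.8252)
|BD| = 6.1617
circle(B,9.00) ∩ circle(D,4.00): a=8.3554, h=3.3448
  candidates: C₊=(5.6433,3.9841) cross=20.609; C₋=(9.7963,-1.2603) cross=-20.609
  mode + wants cross > 0 → take C=(5.6433,3.9841) (cross=20.609)
ex = (C−B)/|BC| = (0.4971,0.8677); ey = (-0.8677,0.4971)
P = B + -0.73·ex + -2.70·ey = (3.1494,-5.8008)

3.15 -5.80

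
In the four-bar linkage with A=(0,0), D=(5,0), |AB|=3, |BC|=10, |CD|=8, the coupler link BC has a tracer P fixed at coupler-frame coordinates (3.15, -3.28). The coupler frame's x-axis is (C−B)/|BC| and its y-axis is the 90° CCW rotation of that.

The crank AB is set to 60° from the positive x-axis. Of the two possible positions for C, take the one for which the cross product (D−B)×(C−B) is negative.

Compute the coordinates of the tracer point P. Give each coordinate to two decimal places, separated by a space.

-1.64 -0.69

A=(0,0), D=(5.00,0)
B = A + 3.00·(cos60°, sin60°) = (1.5000, 2.5981)
|BD| = 4.3589
circle(B,10.00) ∩ circle(D,8.00): a=6.3089, h=7.7587
  candidates: C₊=(11.1903,5.0676) cross=33.819; C₋=(1.9413,-7.3922) cross=-33.819
  mode - wants cross < 0 → take C=(1.9413,-7.3922) (cross=-33.819)
ex = (C−B)/|BC| = (0.0441,-0.9990); ey = (0.9990,0.0441)
P = B + 3.15·ex + -3.28·ey = (-1.6378,-0.6936)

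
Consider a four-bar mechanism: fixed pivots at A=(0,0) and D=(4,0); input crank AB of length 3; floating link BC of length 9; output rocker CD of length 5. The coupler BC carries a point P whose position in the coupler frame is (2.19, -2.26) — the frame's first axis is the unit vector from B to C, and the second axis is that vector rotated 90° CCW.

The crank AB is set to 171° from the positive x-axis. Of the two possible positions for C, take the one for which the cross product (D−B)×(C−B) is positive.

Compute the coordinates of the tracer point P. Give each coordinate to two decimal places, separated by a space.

A=(0,0), D=(4.00,0)
B = A + 3.00·(cos171°, sin171°) = (-2.9631, 0.4693)
|BD| = 6.9789
circle(B,9.00) ∩ circle(D,5.00): a=7.5015, h=4.9726
  candidates: C₊=(4.8559,4.9262) cross=34.703; C₋=(4.1871,-4.9965) cross=-34.703
  mode + wants cross > 0 → take C=(4.8559,4.9262) (cross=34.703)
ex = (C−B)/|BC| = (0.8688,0.4952); ey = (-0.4952,0.8688)
P = B + 2.19·ex + -2.26·ey = (0.0587,-0.4096)

0.06 -0.41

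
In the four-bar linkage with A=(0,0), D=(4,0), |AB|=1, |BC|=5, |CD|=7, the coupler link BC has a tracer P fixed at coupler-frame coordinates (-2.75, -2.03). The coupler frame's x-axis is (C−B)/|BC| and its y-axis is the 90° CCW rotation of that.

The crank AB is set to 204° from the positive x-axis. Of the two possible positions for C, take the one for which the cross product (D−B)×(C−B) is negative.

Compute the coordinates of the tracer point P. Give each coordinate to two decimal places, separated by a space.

-3.18 2.15

A=(0,0), D=(4.00,0)
B = A + 1.00·(cos204°, sin204°) = (-0.9135, -0.4067)
|BD| = 4.9304
circle(B,5.00) ∩ circle(D,7.00): a=0.0313, h=4.9999
  candidates: C₊=(-1.2949,4.5787) cross=24.651; C₋=(-0.4699,-5.3870) cross=-24.651
  mode - wants cross < 0 → take C=(-0.4699,-5.3870) (cross=-24.651)
ex = (C−B)/|BC| = (0.0887,-0.9961); ey = (0.9961,0.0887)
P = B + -2.75·ex + -2.03·ey = (-3.1795,2.1523)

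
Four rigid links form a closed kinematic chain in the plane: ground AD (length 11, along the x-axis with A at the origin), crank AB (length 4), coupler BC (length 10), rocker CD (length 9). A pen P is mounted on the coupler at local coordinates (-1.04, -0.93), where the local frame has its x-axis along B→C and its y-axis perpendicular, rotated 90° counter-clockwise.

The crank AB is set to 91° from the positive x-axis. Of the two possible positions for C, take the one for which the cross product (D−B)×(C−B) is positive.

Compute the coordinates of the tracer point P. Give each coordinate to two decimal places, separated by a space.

-0.55 2.69

A=(0,0), D=(11.00,0)
B = A + 4.00·(cos91°, sin91°) = (-0.0698, 3.9994)
|BD| = 11.7701
circle(B,10.00) ∩ circle(D,9.00): a=6.6922, h=7.4307
  candidates: C₊=(8.7491,8.7140) cross=87.460; C₋=(3.6993,-5.2631) cross=-87.460
  mode + wants cross > 0 → take C=(8.7491,8.7140) (cross=87.460)
ex = (C−B)/|BC| = (0.8819,0.4715); ey = (-0.4715,0.8819)
P = B + -1.04·ex + -0.93·ey = (-0.5485,2.6889)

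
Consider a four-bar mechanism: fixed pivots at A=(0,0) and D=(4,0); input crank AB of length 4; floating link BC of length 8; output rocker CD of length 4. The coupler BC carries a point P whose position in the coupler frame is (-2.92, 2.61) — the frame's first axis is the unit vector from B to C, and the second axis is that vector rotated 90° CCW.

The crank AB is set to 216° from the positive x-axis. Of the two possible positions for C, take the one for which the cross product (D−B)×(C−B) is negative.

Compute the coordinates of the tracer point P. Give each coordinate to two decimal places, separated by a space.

-5.57 0.79

A=(0,0), D=(4.00,0)
B = A + 4.00·(cos216°, sin216°) = (-3.2361, -2.3511)
|BD| = 7.6085
circle(B,8.00) ∩ circle(D,4.00): a=6.9586, h=3.9469
  candidates: C₊=(2.1623,3.5529) cross=30.030; C₋=(4.6016,-3.9545) cross=-30.030
  mode - wants cross < 0 → take C=(4.6016,-3.9545) (cross=-30.030)
ex = (C−B)/|BC| = (0.9797,-0.2004); ey = (0.2004,0.9797)
P = B + -2.92·ex + 2.61·ey = (-5.5737,0.7911)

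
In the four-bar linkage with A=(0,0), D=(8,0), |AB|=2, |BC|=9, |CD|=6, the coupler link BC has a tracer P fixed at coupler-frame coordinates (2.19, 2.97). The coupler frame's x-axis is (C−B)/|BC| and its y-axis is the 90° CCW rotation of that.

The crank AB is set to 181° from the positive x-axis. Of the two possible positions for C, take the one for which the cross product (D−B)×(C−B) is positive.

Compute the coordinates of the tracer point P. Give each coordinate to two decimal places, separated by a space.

-2.01 3.66

A=(0,0), D=(8.00,0)
B = A + 2.00·(cos181°, sin181°) = (-1.9997, -0.0349)
|BD| = 9.9998
circle(B,9.00) ∩ circle(D,6.00): a=7.2499, h=5.3328
  candidates: C₊=(5.2316,5.3231) cross=53.326; C₋=(5.2688,-5.3423) cross=-53.326
  mode + wants cross > 0 → take C=(5.2316,5.3231) (cross=53.326)
ex = (C−B)/|BC| = (0.8035,0.5953); ey = (-0.5953,0.8035)
P = B + 2.19·ex + 2.97·ey = (-2.0082,3.6552)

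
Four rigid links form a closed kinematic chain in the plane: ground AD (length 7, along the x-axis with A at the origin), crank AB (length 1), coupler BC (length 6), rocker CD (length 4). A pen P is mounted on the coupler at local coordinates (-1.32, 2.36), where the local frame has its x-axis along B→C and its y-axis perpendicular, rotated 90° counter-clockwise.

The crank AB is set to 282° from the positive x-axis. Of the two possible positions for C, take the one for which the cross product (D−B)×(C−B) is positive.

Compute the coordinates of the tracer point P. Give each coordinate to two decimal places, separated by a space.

-2.38 -0.18

A=(0,0), D=(7.00,0)
B = A + 1.00·(cos282°, sin282°) = (0.2079, -0.9781)
|BD| = 6.8622
circle(B,6.00) ∩ circle(D,4.00): a=4.8883, h=3.4791
  candidates: C₊=(4.5504,3.1622) cross=23.874; C₋=(5.5423,-3.7249) cross=-23.874
  mode + wants cross > 0 → take C=(4.5504,3.1622) (cross=23.874)
ex = (C−B)/|BC| = (0.7238,0.6901); ey = (-0.6901,0.7238)
P = B + -1.32·ex + 2.36·ey = (-2.3760,-0.1810)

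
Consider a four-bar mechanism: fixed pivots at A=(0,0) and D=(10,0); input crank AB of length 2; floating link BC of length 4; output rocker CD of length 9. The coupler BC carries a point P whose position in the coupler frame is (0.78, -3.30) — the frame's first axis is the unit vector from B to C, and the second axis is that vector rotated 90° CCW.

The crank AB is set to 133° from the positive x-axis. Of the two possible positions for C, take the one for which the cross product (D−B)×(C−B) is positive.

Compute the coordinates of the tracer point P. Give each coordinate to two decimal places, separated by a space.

1.22 -0.73

A=(0,0), D=(10.00,0)
B = A + 2.00·(cos133°, sin133°) = (-1.3640, 1.4627)
|BD| = 11.4577
circle(B,4.00) ∩ circle(D,9.00): a=2.8924, h=2.7630
  candidates: C₊=(1.8574,3.8339) cross=31.658; C₋=(1.1520,-1.6469) cross=-31.658
  mode + wants cross > 0 → take C=(1.8574,3.8339) (cross=31.658)
ex = (C−B)/|BC| = (0.8054,0.5928); ey = (-0.5928,0.8054)
P = B + 0.78·ex + -3.30·ey = (1.2204,-0.7326)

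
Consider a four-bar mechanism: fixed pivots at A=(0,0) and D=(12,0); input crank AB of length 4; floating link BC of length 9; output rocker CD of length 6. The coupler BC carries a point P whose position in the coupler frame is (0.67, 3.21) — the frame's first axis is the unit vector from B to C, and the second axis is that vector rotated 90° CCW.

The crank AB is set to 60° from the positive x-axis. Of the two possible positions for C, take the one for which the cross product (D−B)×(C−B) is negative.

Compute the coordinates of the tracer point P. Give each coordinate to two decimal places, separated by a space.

4.98 4.83

A=(0,0), D=(12.00,0)
B = A + 4.00·(cos60°, sin60°) = (2.0000, 3.4641)
|BD| = 10.5830
circle(B,9.00) ∩ circle(D,6.00): a=7.4176, h=5.0970
  candidates: C₊=(10.6773,5.8524) cross=53.942; C₋=(7.3405,-3.7801) cross=-53.942
  mode - wants cross < 0 → take C=(7.3405,-3.7801) (cross=-53.942)
ex = (C−B)/|BC| = (0.5934,-0.8049); ey = (0.8049,0.5934)
P = B + 0.67·ex + 3.21·ey = (4.9813,4.8296)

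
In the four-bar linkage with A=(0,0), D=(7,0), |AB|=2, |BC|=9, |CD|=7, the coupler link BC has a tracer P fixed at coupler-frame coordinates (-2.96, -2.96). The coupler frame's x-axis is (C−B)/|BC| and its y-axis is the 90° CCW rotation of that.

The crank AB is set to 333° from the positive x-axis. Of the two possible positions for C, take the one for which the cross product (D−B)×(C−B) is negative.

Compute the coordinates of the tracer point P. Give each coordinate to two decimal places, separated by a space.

A=(0,0), D=(7.00,0)
B = A + 2.00·(cos333°, sin333°) = (1.7820, -0.9080)
|BD| = 5.2964
circle(B,9.00) ∩ circle(D,7.00): a=5.6691, h=6.9901
  candidates: C₊=(6.1689,6.9505) cross=37.022; C₋=(8.5655,-6.8227) cross=-37.022
  mode - wants cross < 0 → take C=(8.5655,-6.8227) (cross=-37.022)
ex = (C−B)/|BC| = (0.7537,-0.6572); ey = (0.6572,0.7537)
P = B + -2.96·ex + -2.96·ey = (-2.3943,-1.1937)

-2.39 -1.19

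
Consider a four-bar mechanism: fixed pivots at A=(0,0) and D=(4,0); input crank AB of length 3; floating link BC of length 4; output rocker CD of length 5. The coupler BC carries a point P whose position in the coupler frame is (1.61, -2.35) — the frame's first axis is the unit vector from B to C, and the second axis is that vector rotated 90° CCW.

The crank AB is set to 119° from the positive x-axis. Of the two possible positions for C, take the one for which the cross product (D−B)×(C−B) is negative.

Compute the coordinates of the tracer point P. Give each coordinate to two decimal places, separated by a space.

A=(0,0), D=(4.00,0)
B = A + 3.00·(cos119°, sin119°) = (-1.4544, 2.6239)
|BD| = 6.0527
circle(B,4.00) ∩ circle(D,5.00): a=2.2829, h=3.2846
  candidates: C₊=(2.0267,4.5941) cross=19.881; C₋=(-0.8211,-1.3257) cross=-19.881
  mode - wants cross < 0 → take C=(-0.8211,-1.3257) (cross=-19.881)
ex = (C−B)/|BC| = (0.1583,-0.9874); ey = (0.9874,0.1583)
P = B + 1.61·ex + -2.35·ey = (-3.5198,0.6621)

-3.52 0.66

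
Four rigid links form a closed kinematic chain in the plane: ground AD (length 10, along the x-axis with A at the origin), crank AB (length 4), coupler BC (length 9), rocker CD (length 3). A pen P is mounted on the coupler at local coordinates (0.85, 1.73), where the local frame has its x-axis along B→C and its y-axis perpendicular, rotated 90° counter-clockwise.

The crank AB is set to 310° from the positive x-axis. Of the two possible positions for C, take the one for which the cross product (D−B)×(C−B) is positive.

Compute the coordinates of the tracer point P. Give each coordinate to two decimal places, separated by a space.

2.06 -1.21

A=(0,0), D=(10.00,0)
B = A + 4.00·(cos310°, sin310°) = (2.5712, -3.0642)
|BD| = 8.0360
circle(B,9.00) ∩ circle(D,3.00): a=8.4978, h=2.9642
  candidates: C₊=(9.2967,2.9164) cross=23.821; C₋=(11.5573,-2.5642) cross=-23.821
  mode + wants cross > 0 → take C=(9.2967,2.9164) (cross=23.821)
ex = (C−B)/|BC| = (0.7473,0.6645); ey = (-0.6645,0.7473)
P = B + 0.85·ex + 1.73·ey = (2.0567,-1.2065)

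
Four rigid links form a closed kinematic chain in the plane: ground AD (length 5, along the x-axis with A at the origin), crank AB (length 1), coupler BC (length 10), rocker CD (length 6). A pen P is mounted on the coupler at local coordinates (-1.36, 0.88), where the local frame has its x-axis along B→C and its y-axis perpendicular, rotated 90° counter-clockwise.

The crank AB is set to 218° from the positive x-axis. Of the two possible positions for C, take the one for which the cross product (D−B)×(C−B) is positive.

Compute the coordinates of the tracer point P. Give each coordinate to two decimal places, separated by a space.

A=(0,0), D=(5.00,0)
B = A + 1.00·(cos218°, sin218°) = (-0.7880, -0.6157)
|BD| = 5.8207
circle(B,10.00) ∩ circle(D,6.00): a=8.4080, h=5.4135
  candidates: C₊=(7.0002,5.6568) cross=31.510; C₋=(8.1454,-5.1094) cross=-31.510
  mode + wants cross > 0 → take C=(7.0002,5.6568) (cross=31.510)
ex = (C−B)/|BC| = (0.7788,0.6272); ey = (-0.6272,0.7788)
P = B + -1.36·ex + 0.88·ey = (-2.3992,-0.7833)

-2.40 -0.78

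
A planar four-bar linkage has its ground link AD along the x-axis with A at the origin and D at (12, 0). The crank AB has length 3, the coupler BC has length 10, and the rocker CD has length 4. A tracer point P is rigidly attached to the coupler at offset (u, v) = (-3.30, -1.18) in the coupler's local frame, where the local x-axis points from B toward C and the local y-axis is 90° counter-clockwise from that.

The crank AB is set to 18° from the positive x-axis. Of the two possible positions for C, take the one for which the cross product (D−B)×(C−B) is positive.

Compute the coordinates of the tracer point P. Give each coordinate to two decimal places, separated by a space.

0.07 -1.20

A=(0,0), D=(12.00,0)
B = A + 3.00·(cos18°, sin18°) = (2.8532, 0.9271)
|BD| = 9.1937
circle(B,10.00) ∩ circle(D,4.00): a=9.1652, h=3.9999
  candidates: C₊=(12.3750,3.9824) cross=36.774; C₋=(11.5683,-3.9766) cross=-36.774
  mode + wants cross > 0 → take C=(12.3750,3.9824) (cross=36.774)
ex = (C−B)/|BC| = (0.9522,0.3055); ey = (-0.3055,0.9522)
P = B + -3.30·ex + -1.18·ey = (0.0715,-1.2048)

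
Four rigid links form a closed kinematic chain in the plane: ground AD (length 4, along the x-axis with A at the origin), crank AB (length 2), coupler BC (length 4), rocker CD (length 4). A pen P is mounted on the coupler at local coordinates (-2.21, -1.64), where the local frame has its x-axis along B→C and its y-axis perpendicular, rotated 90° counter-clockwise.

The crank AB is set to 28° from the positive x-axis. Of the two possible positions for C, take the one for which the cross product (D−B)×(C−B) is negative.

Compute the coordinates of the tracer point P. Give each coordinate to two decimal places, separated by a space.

0.33 3.29

A=(0,0), D=(4.00,0)
B = A + 2.00·(cos28°, sin28°) = (1.7659, 0.9389)
|BD| = 2.4234
circle(B,4.00) ∩ circle(D,4.00): a=1.2117, h=3.8121
  candidates: C₊=(4.3599,3.9838) cross=9.238; C₋=(1.4060,-3.0448) cross=-9.238
  mode - wants cross < 0 → take C=(1.4060,-3.0448) (cross=-9.238)
ex = (C−B)/|BC| = (-0.0900,-0.9959); ey = (0.9959,-0.0900)
P = B + -2.21·ex + -1.64·ey = (0.3314,3.2875)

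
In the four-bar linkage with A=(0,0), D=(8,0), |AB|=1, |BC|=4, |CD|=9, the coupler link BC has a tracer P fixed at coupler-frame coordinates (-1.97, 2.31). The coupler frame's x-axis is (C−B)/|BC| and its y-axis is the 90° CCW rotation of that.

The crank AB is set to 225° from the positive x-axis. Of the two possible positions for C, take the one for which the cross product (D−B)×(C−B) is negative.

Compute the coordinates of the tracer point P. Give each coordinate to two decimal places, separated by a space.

1.06 1.76

A=(0,0), D=(8.00,0)
B = A + 1.00·(cos225°, sin225°) = (-0.7071, -0.7071)
|BD| = 8.7358
circle(B,4.00) ∩ circle(D,9.00): a=0.6476, h=3.9472
  candidates: C₊=(-0.3812,3.2796) cross=34.482; C₋=(0.2578,-4.5890) cross=-34.482
  mode - wants cross < 0 → take C=(0.2578,-4.5890) (cross=-34.482)
ex = (C−B)/|BC| = (0.2412,-0.9705); ey = (0.9705,0.2412)
P = B + -1.97·ex + 2.31·ey = (1.0594,1.7620)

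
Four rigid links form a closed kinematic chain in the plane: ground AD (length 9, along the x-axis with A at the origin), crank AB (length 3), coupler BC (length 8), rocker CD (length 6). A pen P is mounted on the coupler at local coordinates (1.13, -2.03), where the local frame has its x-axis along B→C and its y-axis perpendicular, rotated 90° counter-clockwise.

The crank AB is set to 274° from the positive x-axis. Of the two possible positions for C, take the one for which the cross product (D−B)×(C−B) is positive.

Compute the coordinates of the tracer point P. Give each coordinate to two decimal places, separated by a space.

2.53 -3.09

A=(0,0), D=(9.00,0)
B = A + 3.00·(cos274°, sin274°) = (0.2093, -2.9927)
|BD| = 9.2862
circle(B,8.00) ∩ circle(D,6.00): a=6.1507, h=5.1155
  candidates: C₊=(4.3832,3.8321) cross=47.504; C₋=(7.6804,-5.8531) cross=-47.504
  mode + wants cross > 0 → take C=(4.3832,3.8321) (cross=47.504)
ex = (C−B)/|BC| = (0.5217,0.8531); ey = (-0.8531,0.5217)
P = B + 1.13·ex + -2.03·ey = (2.5306,-3.0878)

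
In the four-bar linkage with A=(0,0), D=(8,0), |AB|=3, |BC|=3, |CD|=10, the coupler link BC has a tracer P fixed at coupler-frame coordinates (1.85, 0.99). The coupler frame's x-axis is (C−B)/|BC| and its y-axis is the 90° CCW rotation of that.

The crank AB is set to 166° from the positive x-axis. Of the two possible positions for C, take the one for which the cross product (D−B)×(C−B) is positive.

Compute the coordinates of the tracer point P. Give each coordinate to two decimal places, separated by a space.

-2.86 2.82

A=(0,0), D=(8.00,0)
B = A + 3.00·(cos166°, sin166°) = (-2.9109, 0.7258)
|BD| = 10.9350
circle(B,3.00) ∩ circle(D,10.00): a=1.3065, h=2.7005
  candidates: C₊=(-1.4280,3.3336) cross=29.530; C₋=(-1.7865,-2.0555) cross=-29.530
  mode + wants cross > 0 → take C=(-1.4280,3.3336) (cross=29.530)
ex = (C−B)/|BC| = (0.4943,0.8693); ey = (-0.8693,0.4943)
P = B + 1.85·ex + 0.99·ey = (-2.8570,2.8233)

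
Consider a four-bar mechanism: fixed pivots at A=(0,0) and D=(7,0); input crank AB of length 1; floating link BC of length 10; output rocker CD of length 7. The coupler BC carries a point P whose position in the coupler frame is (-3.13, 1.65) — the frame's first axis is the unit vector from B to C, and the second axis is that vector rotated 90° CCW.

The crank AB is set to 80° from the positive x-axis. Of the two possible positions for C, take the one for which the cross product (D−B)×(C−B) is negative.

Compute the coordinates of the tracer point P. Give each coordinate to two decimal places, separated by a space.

A=(0,0), D=(7.00,0)
B = A + 1.00·(cos80°, sin80°) = (0.1736, 0.9848)
|BD| = 6.8970
circle(B,10.00) ∩ circle(D,7.00): a=7.1458, h=6.9956
  candidates: C₊=(8.2451,6.8884) cross=48.249; C₋=(6.2473,-6.9594) cross=-48.249
  mode - wants cross < 0 → take C=(6.2473,-6.9594) (cross=-48.249)
ex = (C−B)/|BC| = (0.6074,-0.7944); ey = (0.7944,0.6074)
P = B + -3.13·ex + 1.65·ey = (-0.4166,4.4735)

-0.42 4.47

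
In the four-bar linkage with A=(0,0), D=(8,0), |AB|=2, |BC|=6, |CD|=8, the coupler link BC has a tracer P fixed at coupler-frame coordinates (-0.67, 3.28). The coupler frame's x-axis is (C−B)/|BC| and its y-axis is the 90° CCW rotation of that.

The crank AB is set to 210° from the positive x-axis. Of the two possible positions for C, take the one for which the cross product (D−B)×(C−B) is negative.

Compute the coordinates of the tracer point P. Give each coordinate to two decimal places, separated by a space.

A=(0,0), D=(8.00,0)
B = A + 2.00·(cos210°, sin210°) = (-1.7321, -1.0000)
|BD| = 9.7833
circle(B,6.00) ∩ circle(D,8.00): a=3.4606, h=4.9014
  candidates: C₊=(1.2095,4.2295) cross=47.952; C₋=(2.2115,-5.5220) cross=-47.952
  mode - wants cross < 0 → take C=(2.2115,-5.5220) (cross=-47.952)
ex = (C−B)/|BC| = (0.6573,-0.7537); ey = (0.7537,0.6573)
P = B + -0.67·ex + 3.28·ey = (0.2996,1.6607)

0.30 1.66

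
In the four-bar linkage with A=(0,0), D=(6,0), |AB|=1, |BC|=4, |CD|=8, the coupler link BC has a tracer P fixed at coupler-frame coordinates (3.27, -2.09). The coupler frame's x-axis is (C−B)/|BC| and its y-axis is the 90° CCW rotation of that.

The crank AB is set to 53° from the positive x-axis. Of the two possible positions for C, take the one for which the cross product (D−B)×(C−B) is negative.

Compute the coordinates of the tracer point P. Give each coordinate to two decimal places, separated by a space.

-2.93 -0.80

A=(0,0), D=(6.00,0)
B = A + 1.00·(cos53°, sin53°) = (0.6018, 0.7986)
|BD| = 5.4569
circle(B,4.00) ∩ circle(D,8.00): a=-1.6696, h=3.6349
  candidates: C₊=(-0.5178,4.6387) cross=19.835; C₋=(-1.5818,-2.5528) cross=-19.835
  mode - wants cross < 0 → take C=(-1.5818,-2.5528) (cross=-19.835)
ex = (C−B)/|BC| = (-0.5459,-0.8379); ey = (0.8379,-0.5459)
P = B + 3.27·ex + -2.09·ey = (-2.9344,-0.8002)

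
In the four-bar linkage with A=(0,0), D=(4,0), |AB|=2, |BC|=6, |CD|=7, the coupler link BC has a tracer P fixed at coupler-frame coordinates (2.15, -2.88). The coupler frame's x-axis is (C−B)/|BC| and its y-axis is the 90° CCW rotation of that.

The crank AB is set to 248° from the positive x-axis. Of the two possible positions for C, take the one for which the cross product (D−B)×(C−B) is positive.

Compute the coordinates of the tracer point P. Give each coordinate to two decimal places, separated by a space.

A=(0,0), D=(4.00,0)
B = A + 2.00·(cos248°, sin248°) = (-0.7492, -1.8544)
|BD| = 5.0984
circle(B,6.00) ∩ circle(D,7.00): a=1.2743, h=5.8631
  candidates: C₊=(-1.6947,4.0707) cross=29.893; C₋=(2.5703,-6.8524) cross=-29.893
  mode + wants cross > 0 → take C=(-1.6947,4.0707) (cross=29.893)
ex = (C−B)/|BC| = (-0.1576,0.9875); ey = (-0.9875,-0.1576)
P = B + 2.15·ex + -2.88·ey = (1.7560,0.7226)

1.76 0.72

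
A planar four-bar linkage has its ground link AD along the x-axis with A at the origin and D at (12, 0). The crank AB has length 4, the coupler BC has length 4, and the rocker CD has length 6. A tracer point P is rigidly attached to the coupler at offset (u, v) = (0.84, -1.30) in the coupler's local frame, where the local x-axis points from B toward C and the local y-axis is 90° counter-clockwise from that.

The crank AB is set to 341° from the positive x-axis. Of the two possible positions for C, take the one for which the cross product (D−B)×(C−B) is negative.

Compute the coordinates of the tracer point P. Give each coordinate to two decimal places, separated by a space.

A=(0,0), D=(12.00,0)
B = A + 4.00·(cos341°, sin341°) = (3.7821, -1.3023)
|BD| = 8.3205
circle(B,4.00) ∩ circle(D,6.00): a=2.9584, h=2.6922
  candidates: C₊=(6.2826,1.8198) cross=22.400; C₋=(7.1254,-3.4983) cross=-22.400
  mode - wants cross < 0 → take C=(7.1254,-3.4983) (cross=-22.400)
ex = (C−B)/|BC| = (0.8358,-0.5490); ey = (0.5490,0.8358)
P = B + 0.84·ex + -1.30·ey = (3.7705,-2.8500)

3.77 -2.85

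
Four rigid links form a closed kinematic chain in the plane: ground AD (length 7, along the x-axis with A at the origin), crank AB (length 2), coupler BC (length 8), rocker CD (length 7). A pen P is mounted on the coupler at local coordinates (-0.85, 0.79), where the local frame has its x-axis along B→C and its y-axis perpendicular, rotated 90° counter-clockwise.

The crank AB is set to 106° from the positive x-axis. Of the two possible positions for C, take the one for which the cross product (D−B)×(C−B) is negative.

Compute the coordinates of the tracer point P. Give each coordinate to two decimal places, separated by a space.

-0.16 3.01

A=(0,0), D=(7.00,0)
B = A + 2.00·(cos106°, sin106°) = (-0.5513, 1.9225)
|BD| = 7.7922
circle(B,8.00) ∩ circle(D,7.00): a=4.8586, h=6.3556
  candidates: C₊=(5.7252,6.8829) cross=49.524; C₋=(2.5890,-5.4354) cross=-49.524
  mode - wants cross < 0 → take C=(2.5890,-5.4354) (cross=-49.524)
ex = (C−B)/|BC| = (0.3925,-0.9197); ey = (0.9197,0.3925)
P = B + -0.85·ex + 0.79·ey = (-0.1583,3.0144)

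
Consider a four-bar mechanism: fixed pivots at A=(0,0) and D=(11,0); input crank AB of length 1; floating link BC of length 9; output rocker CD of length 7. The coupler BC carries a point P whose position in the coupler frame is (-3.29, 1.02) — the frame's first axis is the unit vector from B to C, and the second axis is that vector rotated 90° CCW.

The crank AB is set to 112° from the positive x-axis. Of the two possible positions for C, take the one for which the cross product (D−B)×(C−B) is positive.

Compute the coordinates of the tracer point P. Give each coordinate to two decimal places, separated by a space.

-3.69 -0.02

A=(0,0), D=(11.00,0)
B = A + 1.00·(cos112°, sin112°) = (-0.3746, 0.9272)
|BD| = 11.4123
circle(B,9.00) ∩ circle(D,7.00): a=7.1082, h=5.5203
  candidates: C₊=(7.1585,5.8518) cross=63.000; C₋=(6.2616,-5.1524) cross=-63.000
  mode + wants cross > 0 → take C=(7.1585,5.8518) (cross=63.000)
ex = (C−B)/|BC| = (0.8370,0.5472); ey = (-0.5472,0.8370)
P = B + -3.29·ex + 1.02·ey = (-3.6865,-0.0193)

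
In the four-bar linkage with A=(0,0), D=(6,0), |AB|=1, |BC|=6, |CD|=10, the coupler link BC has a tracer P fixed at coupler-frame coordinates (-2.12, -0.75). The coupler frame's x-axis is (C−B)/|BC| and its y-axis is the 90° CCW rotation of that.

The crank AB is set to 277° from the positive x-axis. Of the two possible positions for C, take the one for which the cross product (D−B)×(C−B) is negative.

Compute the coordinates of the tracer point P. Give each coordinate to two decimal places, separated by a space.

A=(0,0), D=(6.00,0)
B = A + 1.00·(cos277°, sin277°) = (0.1219, -0.9925)
|BD| = 5.9613
circle(B,6.00) ∩ circle(D,10.00): a=-2.3873, h=5.5046
  candidates: C₊=(-3.1486,4.0378) cross=32.815; C₋=(-1.3156,-6.8178) cross=-32.815
  mode - wants cross < 0 → take C=(-1.3156,-6.8178) (cross=-32.815)
ex = (C−B)/|BC| = (-0.2396,-0.9709); ey = (0.9709,-0.2396)
P = B + -2.12·ex + -0.75·ey = (-0.0984,1.2454)

-0.10 1.25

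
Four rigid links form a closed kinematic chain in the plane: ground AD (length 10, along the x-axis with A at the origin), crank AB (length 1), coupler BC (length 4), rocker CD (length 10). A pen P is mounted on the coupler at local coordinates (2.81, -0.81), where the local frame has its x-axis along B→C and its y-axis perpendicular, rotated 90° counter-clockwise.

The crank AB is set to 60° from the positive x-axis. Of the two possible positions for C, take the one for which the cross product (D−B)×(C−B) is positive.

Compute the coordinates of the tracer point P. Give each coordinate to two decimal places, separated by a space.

A=(0,0), D=(10.00,0)
B = A + 1.00·(cos60°, sin60°) = (0.5000, 0.8660)
|BD| = 9.5394
circle(B,4.00) ∩ circle(D,10.00): a=0.3669, h=3.9831
  candidates: C₊=(1.2270,4.7994) cross=37.997; C₋=(0.5038,-3.1340) cross=-37.997
  mode + wants cross > 0 → take C=(1.2270,4.7994) (cross=37.997)
ex = (C−B)/|BC| = (0.1817,0.9833); ey = (-0.9833,0.1817)
P = B + 2.81·ex + -0.81·ey = (1.8072,3.4820)

1.81 3.48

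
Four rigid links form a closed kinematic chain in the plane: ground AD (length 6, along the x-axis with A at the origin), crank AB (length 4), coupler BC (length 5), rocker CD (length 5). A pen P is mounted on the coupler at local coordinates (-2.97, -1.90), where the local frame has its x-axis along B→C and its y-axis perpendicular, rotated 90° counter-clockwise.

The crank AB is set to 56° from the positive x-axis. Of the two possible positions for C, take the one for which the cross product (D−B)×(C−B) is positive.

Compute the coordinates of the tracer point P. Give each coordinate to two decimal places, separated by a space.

0.02 0.57

A=(0,0), D=(6.00,0)
B = A + 4.00·(cos56°, sin56°) = (2.2368, 3.3162)
|BD| = 5.0158
circle(B,5.00) ∩ circle(D,5.00): a=2.5079, h=4.3255
  candidates: C₊=(6.9782,4.9034) cross=21.696; C₋=(1.2586,-1.5872) cross=-21.696
  mode + wants cross > 0 → take C=(6.9782,4.9034) (cross=21.696)
ex = (C−B)/|BC| = (0.9483,0.3174); ey = (-0.3174,0.9483)
P = B + -2.97·ex + -1.90·ey = (0.0235,0.5716)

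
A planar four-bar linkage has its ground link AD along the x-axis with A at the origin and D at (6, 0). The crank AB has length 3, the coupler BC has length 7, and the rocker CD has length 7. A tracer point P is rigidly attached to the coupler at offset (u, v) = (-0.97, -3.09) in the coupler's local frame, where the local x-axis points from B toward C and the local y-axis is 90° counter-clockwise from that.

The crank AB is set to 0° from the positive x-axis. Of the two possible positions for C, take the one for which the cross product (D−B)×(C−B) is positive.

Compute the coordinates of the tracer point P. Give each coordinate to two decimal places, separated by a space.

5.81 -1.61

A=(0,0), D=(6.00,0)
B = A + 3.00·(cos0°, sin0°) = (3.0000, 0.0000)
|BD| = 3.0000
circle(B,7.00) ∩ circle(D,7.00): a=1.5000, h=6.8374
  candidates: C₊=(4.5000,6.8374) cross=20.512; C₋=(4.5000,-6.8374) cross=-20.512
  mode + wants cross > 0 → take C=(4.5000,6.8374) (cross=20.512)
ex = (C−B)/|BC| = (0.2143,0.9768); ey = (-0.9768,0.2143)
P = B + -0.97·ex + -3.09·ey = (5.8104,-1.6096)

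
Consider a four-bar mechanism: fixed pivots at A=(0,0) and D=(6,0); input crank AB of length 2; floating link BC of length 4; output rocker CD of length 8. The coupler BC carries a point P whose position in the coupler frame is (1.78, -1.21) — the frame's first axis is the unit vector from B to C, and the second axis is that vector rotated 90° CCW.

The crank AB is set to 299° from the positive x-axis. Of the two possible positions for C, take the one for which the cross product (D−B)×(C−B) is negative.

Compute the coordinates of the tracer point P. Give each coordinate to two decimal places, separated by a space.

A=(0,0), D=(6.00,0)
B = A + 2.00·(cos299°, sin299°) = (0.9696, -1.7492)
|BD| = 5.3258
circle(B,4.00) ∩ circle(D,8.00): a=-1.8434, h=3.5499
  candidates: C₊=(-1.9375,0.9983) cross=18.906; C₋=(0.3944,-5.7077) cross=-18.906
  mode - wants cross < 0 → take C=(0.3944,-5.7077) (cross=-18.906)
ex = (C−B)/|BC| = (-0.1438,-0.9896); ey = (0.9896,-0.1438)
P = B + 1.78·ex + -1.21·ey = (-0.4838,-3.3367)

-0.48 -3.34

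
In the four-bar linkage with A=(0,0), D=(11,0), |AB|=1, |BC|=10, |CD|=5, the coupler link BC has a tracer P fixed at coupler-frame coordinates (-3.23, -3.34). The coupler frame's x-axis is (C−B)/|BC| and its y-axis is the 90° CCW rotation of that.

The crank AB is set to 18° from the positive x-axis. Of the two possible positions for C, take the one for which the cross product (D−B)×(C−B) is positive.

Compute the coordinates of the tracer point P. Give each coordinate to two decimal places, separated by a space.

A=(0,0), D=(11.00,0)
B = A + 1.00·(cos18°, sin18°) = (0.9511, 0.3090)
|BD| = 10.0537
circle(B,10.00) ∩ circle(D,5.00): a=8.7568, h=4.8289
  candidates: C₊=(9.8522,4.8665) cross=48.548; C₋=(9.5553,-4.7867) cross=-48.548
  mode + wants cross > 0 → take C=(9.8522,4.8665) (cross=48.548)
ex = (C−B)/|BC| = (0.8901,0.4557); ey = (-0.4557,0.8901)
P = B + -3.23·ex + -3.34·ey = (-0.4018,-4.1360)

-0.40 -4.14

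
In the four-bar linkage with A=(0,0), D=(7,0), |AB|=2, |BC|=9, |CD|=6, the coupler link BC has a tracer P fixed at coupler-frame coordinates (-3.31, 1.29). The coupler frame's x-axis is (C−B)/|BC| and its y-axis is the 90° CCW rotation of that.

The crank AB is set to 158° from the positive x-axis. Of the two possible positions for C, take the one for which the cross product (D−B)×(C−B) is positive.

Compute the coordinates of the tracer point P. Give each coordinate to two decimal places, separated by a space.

A=(0,0), D=(7.00,0)
B = A + 2.00·(cos158°, sin158°) = (-1.8544, 0.7492)
|BD| = 8.8860
circle(B,9.00) ∩ circle(D,6.00): a=6.9751, h=5.6876
  candidates: C₊=(5.5754,5.8284) cross=50.540; C₋=(4.6163,-5.5062) cross=-50.540
  mode + wants cross > 0 → take C=(5.5754,5.8284) (cross=50.540)
ex = (C−B)/|BC| = (0.8255,0.5644); ey = (-0.5644,0.8255)
P = B + -3.31·ex + 1.29·ey = (-5.3149,-0.0539)

-5.31 -0.05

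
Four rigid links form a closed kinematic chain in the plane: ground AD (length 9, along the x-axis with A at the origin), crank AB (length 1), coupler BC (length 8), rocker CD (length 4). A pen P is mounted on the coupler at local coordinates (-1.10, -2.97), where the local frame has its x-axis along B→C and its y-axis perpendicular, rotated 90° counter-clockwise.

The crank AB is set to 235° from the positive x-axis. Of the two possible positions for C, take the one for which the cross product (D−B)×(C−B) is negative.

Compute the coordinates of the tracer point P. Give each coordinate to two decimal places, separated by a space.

-2.59 -3.26

A=(0,0), D=(9.00,0)
B = A + 1.00·(cos235°, sin235°) = (-0.5736, -0.8192)
|BD| = 9.6086
circle(B,8.00) ∩ circle(D,4.00): a=7.3021, h=3.2680
  candidates: C₊=(6.4233,3.0595) cross=31.401; C₋=(6.9805,-3.4528) cross=-31.401
  mode - wants cross < 0 → take C=(6.9805,-3.4528) (cross=-31.401)
ex = (C−B)/|BC| = (0.9443,-0.3292); ey = (0.3292,0.9443)
P = B + -1.10·ex + -2.97·ey = (-2.5900,-3.2615)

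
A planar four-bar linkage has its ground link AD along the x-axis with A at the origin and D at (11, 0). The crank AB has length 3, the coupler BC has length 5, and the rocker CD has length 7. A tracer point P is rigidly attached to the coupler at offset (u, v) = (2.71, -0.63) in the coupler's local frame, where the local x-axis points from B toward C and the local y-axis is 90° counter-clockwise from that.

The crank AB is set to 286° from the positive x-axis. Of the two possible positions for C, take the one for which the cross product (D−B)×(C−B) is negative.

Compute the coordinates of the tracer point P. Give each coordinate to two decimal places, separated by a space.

A=(0,0), D=(11.00,0)
B = A + 3.00·(cos286°, sin286°) = (0.8269, -2.8838)
|BD| = 10.5739
circle(B,5.00) ∩ circle(D,7.00): a=4.1521, h=2.7857
  candidates: C₊=(4.0619,0.9287) cross=29.456; C₋=(5.5813,-4.4315) cross=-29.456
  mode - wants cross < 0 → take C=(5.5813,-4.4315) (cross=-29.456)
ex = (C−B)/|BC| = (0.9509,-0.3095); ey = (0.3095,0.9509)
P = B + 2.71·ex + -0.63·ey = (3.2088,-4.3217)

3.21 -4.32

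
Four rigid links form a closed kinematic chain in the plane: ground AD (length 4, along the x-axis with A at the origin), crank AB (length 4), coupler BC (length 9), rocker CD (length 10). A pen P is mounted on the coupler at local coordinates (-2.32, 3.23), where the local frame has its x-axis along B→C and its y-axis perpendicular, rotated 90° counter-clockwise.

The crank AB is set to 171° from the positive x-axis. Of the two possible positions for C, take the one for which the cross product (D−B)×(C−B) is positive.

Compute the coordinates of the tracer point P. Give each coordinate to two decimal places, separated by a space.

A=(0,0), D=(4.00,0)
B = A + 4.00·(cos171°, sin171°) = (-3.9508, 0.6257)
|BD| = 7.9753
circle(B,9.00) ∩ circle(D,10.00): a=2.7965, h=8.5545
  candidates: C₊=(-0.4917,8.9345) cross=68.225; C₋=(-1.8341,-8.1218) cross=-68.225
  mode + wants cross > 0 → take C=(-0.4917,8.9345) (cross=68.225)
ex = (C−B)/|BC| = (0.3843,0.9232); ey = (-0.9232,0.3843)
P = B + -2.32·ex + 3.23·ey = (-7.8243,-0.2747)

-7.82 -0.27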